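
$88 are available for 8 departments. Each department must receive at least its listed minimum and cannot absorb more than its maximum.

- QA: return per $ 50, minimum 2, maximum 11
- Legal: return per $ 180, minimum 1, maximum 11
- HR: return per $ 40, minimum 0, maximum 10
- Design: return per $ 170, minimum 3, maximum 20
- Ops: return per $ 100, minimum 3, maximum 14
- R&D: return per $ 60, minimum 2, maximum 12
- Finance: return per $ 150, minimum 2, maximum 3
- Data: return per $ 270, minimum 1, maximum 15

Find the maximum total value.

Meeting every minimum uses 2+1+0+3+3+2+2+1 = 14 $, leaving 74.
Rank by return per $: Data 270 > Legal 180 > Design 170 > Finance 150 > Ops 100 > R&D 60 > QA 50 > HR 40.
Data: +14 to 15 (cap) → 60 left.
Legal: +10 to 11 (cap) → 50 left.
Design: +17 to 20 (cap) → 33 left.
Finance takes 1 more to reach its cap of 3 → 32 left.
Give Ops 11 more to hit its cap of 14 → 21 left.
R&D: +10 to 12 (cap) → 11 left.
QA takes 9 more to reach its cap of 11 → 2 left.
HR: +2 (room for 10) → 2. Pool exhausted.
Total = 50×11 + 180×11 + 40×2 + 170×20 + 100×14 + 60×12 + 150×3 + 270×15 = 12630.

12630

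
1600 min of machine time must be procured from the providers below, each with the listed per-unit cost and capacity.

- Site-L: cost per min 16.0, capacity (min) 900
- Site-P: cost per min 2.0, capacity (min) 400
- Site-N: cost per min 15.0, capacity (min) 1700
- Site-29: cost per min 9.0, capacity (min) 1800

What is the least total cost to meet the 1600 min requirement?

11600

Cheapest first:
Site-P at 2.0: take all 400 min — 1200 still needed.
Site-29 at 9.0: take 1200 of its 1800 — requirement met.
Site-N, Site-L: unused.
Cost = 400×2.0 + 1200×9.0 = 11600.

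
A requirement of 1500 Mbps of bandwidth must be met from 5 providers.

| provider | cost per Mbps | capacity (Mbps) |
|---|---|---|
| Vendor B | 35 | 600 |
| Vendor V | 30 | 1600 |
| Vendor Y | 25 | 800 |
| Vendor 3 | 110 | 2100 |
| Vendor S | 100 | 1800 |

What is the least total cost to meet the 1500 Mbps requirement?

41000

Use providers in increasing cost order.
Vendor Y at 25: take all 800 Mbps — 700 still needed.
Vendor V at 30: take 700 of its 1600 — requirement met.
Vendor B, Vendor S, Vendor 3: unused.
Cost = 800×25 + 700×30 = 41000.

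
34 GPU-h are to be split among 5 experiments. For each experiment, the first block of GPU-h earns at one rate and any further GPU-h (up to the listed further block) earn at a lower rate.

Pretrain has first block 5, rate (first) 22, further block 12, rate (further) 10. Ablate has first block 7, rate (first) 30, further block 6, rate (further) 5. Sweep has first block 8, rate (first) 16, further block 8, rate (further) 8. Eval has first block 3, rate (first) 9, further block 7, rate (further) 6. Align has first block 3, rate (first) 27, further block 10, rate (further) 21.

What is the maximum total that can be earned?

Rank every tier by rate: Ablate/first 30 > Align/first 27 > Pretrain/first 22 > Align/second 21 > Sweep/first 16 > Pretrain/second 10 > Eval/first 9 > Sweep/second 8 > Eval/second 6 > Ablate/second 5.
Ablate first at 30: fill all 7 ; 27 left.
Align/first (27): +3 ; 24 left.
Pretrain first at 22: fill all 5 ; 19 left.
Align second at 21: fill all 10 ; 9 left.
Sweep first at 16: fill all 8 ; 1 left.
Pretrain second at 10: only 1 left, fill 1.
Total = 30×7 + 27×3 + 22×5 + 21×10 + 16×8 + 10×1 = 749.

749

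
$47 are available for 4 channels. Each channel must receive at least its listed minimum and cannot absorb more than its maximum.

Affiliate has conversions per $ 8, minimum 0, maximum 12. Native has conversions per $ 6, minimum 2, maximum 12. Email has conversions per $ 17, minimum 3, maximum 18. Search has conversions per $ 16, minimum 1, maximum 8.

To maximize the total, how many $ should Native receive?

9

Meeting every minimum uses 0+2+3+1 = 6 $, leaving 41.
Rank by conversions per $: Email 17 > Search 16 > Affiliate 8 > Native 6.
Email: +15 to 18 (cap) ; 26 left.
Search: +7 to 8 (cap) ; 19 left.
Affiliate takes 12 more to reach its cap of 12 ; 7 left.
Only 7 left; Native takes them to reach 9.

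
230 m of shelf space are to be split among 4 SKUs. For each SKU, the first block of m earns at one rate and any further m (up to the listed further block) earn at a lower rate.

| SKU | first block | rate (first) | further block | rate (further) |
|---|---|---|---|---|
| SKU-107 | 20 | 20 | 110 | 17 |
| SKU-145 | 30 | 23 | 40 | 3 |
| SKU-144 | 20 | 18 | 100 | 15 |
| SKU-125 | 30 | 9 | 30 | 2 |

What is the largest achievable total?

4070

Rank every tier by rate: SKU-145/first 23 > SKU-107/first 20 > SKU-144/first 18 > SKU-107/second 17 > SKU-144/second 15 > SKU-125/first 9 > SKU-145/second 3 > SKU-125/second 2.
SKU-145/first (23): +30 → 200 left.
Fill SKU-107 first block (20 at 20) → 180 left.
SKU-144 first at 18: fill all 20 → 160 left.
Fill SKU-107 second block (110 at 17) → 50 left.
SKU-144 second at 15: only 50 left, fill 50.
Total = 23×30 + 20×20 + 18×20 + 17×110 + 15×50 = 4070.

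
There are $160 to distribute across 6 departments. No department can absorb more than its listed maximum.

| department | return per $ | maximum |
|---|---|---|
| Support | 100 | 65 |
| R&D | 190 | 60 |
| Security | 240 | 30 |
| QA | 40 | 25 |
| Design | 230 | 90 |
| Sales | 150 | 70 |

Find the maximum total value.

Rank by return per $: Security 240 > Design 230 > R&D 190 > Sales 150 > Support 100 > QA 40.
Security: +30 to 30 (cap) ; 130 left.
Design: +90 to 90 (cap) ; 40 left.
R&D: +40 (room for 60) → 40. Pool exhausted.
Total = 190×40 + 240×30 + 230×90 = 35500.

35500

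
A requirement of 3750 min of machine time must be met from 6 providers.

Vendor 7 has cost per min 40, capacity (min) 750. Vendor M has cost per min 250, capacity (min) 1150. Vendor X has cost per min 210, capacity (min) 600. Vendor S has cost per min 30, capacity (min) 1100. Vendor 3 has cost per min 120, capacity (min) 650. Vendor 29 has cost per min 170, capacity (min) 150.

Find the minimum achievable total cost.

417500

Use providers in increasing cost order.
Take 1100 from Vendor S at 30 — need 2650 more.
Take 750 from Vendor 7 at 40 — need 1900 more.
Vendor 3 at 120: take all 650 min — 1250 still needed.
Vendor 29 (170): use full 150 — 1100 min to go.
Take 600 from Vendor X at 210 — need 500 more.
Take 500 from Vendor M at 250 to finish.
Cost = 1100×30 + 750×40 + 650×120 + 150×170 + 600×210 + 500×250 = 417500.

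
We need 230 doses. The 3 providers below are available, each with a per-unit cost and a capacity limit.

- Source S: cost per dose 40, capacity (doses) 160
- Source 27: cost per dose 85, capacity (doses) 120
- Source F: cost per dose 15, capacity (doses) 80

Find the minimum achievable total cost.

Use providers in increasing cost order.
Take 80 from Source F at 15 — need 150 more.
Source S at 40: take 150 of its 160 — requirement met.
Source 27: unused.
Cost = 80×15 + 150×40 = 7200.

7200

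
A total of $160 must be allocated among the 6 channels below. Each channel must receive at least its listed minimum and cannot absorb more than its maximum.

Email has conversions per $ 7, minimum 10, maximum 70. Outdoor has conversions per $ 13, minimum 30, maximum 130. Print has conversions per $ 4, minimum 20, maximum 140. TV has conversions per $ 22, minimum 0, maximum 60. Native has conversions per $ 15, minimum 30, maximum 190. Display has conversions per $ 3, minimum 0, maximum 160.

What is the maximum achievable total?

2460

Meeting every minimum uses 10+30+20+0+30+0 = 90 $, leaving 70.
Order the channels by conversions per $: TV 22 > Native 15 > Outdoor 13 > Email 7 > Print 4 > Display 3.
TV: +60 to 60 (cap) ; 10 left.
Native: +10 (room for 160) → 40. Pool exhausted.
Total = 7×10 + 13×30 + 4×20 + 22×60 + 15×40 = 2460.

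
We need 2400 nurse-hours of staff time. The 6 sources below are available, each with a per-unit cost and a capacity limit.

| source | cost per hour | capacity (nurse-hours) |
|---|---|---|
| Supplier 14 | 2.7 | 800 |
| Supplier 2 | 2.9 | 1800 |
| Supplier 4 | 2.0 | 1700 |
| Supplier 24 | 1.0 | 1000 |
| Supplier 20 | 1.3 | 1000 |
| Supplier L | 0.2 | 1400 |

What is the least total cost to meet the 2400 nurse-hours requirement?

Use sources in increasing cost order.
Supplier L (0.2): use full 1400 — 1000 nurse-hours to go.
Supplier 24 at 1.0: take all 1000 nurse-hours — 0 still needed.
Supplier 20, Supplier 4, Supplier 14, Supplier 2: unused.
Cost = 1400×0.2 + 1000×1.0 = 1280.

1280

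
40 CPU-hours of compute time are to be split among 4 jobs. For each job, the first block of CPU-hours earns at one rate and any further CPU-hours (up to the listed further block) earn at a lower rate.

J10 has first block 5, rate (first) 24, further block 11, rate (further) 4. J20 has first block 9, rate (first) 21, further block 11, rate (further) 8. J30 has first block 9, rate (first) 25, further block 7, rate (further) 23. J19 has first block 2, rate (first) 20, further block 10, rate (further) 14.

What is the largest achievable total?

Rank every tier by rate: J30/tier1 25 > J10/tier1 24 > J30/tier2 23 > J20/tier1 21 > J19/tier1 20 > J19/tier2 14 > J20/tier2 8 > J10/tier2 4.
J30/tier1 (25): +9 → 31 left.
J10 tier1 at 24: fill all 5 → 26 left.
J30/tier2 (23): +7 → 19 left.
J20 tier1 at 21: fill all 9 → 10 left.
J19 tier1 at 20: fill all 2 → 8 left.
J19 tier2 at 14: only 8 left, fill 8.
Total = 25×9 + 24×5 + 23×7 + 21×9 + 20×2 + 14×8 = 847.

847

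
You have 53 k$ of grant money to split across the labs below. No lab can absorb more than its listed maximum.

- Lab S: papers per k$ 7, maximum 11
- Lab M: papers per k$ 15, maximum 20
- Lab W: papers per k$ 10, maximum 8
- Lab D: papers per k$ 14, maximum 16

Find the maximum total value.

Rank by papers per k$: Lab M 15 > Lab D 14 > Lab W 10 > Lab S 7.
Lab M takes 20 to reach its cap of 20 ; 33 left.
Give Lab D 16 to hit its cap of 16 ; 17 left.
Give Lab W 8 to hit its cap of 8 ; 9 left.
Lab S has room for 11 but only 9 remain, so it gets 9.
Total = 7×9 + 15×20 + 10×8 + 14×16 = 667.

667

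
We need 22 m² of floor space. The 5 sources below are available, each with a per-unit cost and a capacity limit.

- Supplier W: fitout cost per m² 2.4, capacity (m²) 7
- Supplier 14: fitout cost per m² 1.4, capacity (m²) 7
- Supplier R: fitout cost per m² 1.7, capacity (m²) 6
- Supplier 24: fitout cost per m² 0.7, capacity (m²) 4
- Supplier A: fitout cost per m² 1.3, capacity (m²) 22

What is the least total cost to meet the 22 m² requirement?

26.2

Cheapest first:
Supplier 24 at 0.7: take all 4 m² — 18 still needed.
Supplier A (1.3): take the remaining 18 — done.
Supplier 14, Supplier R, Supplier W: unused.
Cost = 4×0.7 + 18×1.3 = 26.2.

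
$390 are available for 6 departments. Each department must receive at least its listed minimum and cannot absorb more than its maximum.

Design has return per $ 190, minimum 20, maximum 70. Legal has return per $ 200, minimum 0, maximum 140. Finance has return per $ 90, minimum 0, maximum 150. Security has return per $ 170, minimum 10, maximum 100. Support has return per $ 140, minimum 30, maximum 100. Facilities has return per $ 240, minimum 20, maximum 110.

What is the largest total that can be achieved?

Meeting every minimum uses 20+0+0+10+30+20 = 80 $, leaving 310.
Order the departments by return per $: Facilities 240 > Legal 200 > Design 190 > Security 170 > Support 140 > Finance 90.
Facilities takes 90 more to reach its cap of 110 → 220 left.
Legal takes 140 more to reach its cap of 140 → 80 left.
Design takes 50 more to reach its cap of 70 → 30 left.
Security has room for 90 more but only 30 remain, so it gets 40.
Total = 190×70 + 200×140 + 170×40 + 140×30 + 240×110 = 78700.

78700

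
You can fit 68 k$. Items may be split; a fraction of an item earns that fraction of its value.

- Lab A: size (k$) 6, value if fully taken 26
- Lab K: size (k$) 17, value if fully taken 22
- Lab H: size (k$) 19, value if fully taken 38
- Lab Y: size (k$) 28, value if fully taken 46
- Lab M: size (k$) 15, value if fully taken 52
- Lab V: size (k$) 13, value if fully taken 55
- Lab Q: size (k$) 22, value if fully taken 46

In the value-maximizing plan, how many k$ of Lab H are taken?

Rank by value-to-size ratio: Lab A 26/6≈4.33, Lab V 55/13≈4.23, Lab M 52/15≈3.47, Lab Q 46/22≈2.09, Lab H 38/19≈2, Lab Y 46/28≈1.64, Lab K 22/17≈1.29.
Take all of Lab A (6 k$, value 26) ; 62 k$ left.
Lab V: take in full, 13 k$ for value 55 ; 49 left.
Take all of Lab M (15 k$, value 52) ; 34 k$ left.
All 22 k$ of Lab Q fit (value 46) ; 12 remain.
Fill the last 12 k$ with part of Lab H: 12/19 of it earns 24.

12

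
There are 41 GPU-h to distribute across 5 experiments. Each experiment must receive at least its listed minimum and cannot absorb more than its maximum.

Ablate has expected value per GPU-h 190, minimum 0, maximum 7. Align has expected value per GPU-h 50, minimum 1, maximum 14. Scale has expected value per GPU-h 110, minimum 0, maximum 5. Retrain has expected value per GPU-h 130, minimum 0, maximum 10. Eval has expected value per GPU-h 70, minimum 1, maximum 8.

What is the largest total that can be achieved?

Meeting every minimum uses 0+1+0+0+1 = 2 GPU-h, leaving 39.
Highest expected value per GPU-h first: Ablate 190 > Retrain 130 > Scale 110 > Eval 70 > Align 50.
Give Ablate 7 more to hit its cap of 7 → 32 left.
Retrain takes 10 more to reach its cap of 10 → 22 left.
Give Scale 5 more to hit its cap of 5 → 17 left.
Eval: +7 to 8 (cap) → 10 left.
Only 10 left; Align takes them to reach 11.
Total = 190×7 + 50×11 + 110×5 + 130×10 + 70×8 = 4290.

4290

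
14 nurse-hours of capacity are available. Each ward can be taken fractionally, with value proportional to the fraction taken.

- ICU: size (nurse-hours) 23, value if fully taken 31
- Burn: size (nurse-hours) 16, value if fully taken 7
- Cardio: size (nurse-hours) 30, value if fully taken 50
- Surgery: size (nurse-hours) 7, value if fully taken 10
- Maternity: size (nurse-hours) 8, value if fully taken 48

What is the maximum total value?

Rank by value-to-size ratio: Maternity 48/8≈6, Cardio 50/30≈1.67, Surgery 10/7≈1.43, ICU 31/23≈1.35, Burn 7/16≈0.438.
Take all of Maternity (8 nurse-hours, value 48) — 6 nurse-hours left.
6 nurse-hours left: a 6/30 share of Cardio gives 50×6/30 = 10.
Total value = 58.

58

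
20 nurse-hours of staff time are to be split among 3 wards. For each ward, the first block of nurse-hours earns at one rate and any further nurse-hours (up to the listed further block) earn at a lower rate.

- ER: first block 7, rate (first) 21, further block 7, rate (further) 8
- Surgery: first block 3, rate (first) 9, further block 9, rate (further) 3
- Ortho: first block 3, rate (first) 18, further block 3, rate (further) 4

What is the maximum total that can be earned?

Order all 6 blocks by rate: ER/first 21 > Ortho/first 18 > Surgery/first 9 > ER/second 8 > Ortho/second 4 > Surgery/second 3.
ER first at 21: fill all 7 → 13 left.
Ortho first at 18: fill all 3 → 10 left.
Fill Surgery first block (3 at 9) → 7 left.
Fill ER second block (7 at 8) → 0 left.
Total = 21×7 + 18×3 + 9×3 + 8×7 = 284.

284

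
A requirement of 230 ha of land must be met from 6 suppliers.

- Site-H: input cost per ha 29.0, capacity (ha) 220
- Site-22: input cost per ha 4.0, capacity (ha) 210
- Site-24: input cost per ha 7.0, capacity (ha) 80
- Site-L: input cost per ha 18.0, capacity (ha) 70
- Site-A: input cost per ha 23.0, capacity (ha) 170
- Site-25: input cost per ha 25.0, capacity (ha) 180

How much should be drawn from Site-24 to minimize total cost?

Use suppliers in increasing cost order.
Site-22 at 4.0: take all 210 ha — 20 still needed.
Site-24 (7.0): take the remaining 20 — done.
Site-L, Site-A, Site-25, Site-H: unused.

20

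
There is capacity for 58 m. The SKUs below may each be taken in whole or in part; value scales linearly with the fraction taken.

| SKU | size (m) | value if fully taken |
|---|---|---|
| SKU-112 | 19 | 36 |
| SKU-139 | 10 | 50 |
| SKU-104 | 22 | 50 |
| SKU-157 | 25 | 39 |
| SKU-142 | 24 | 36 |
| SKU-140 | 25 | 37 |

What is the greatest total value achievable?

Sort by value density: SKU-139 50/10≈5, SKU-104 50/22≈2.27, SKU-112 36/19≈1.89, SKU-157 39/25≈1.56, SKU-142 36/24≈1.5, SKU-140 37/25≈1.48.
All 10 m of SKU-139 fit (value 50) — 48 remain.
Take all of SKU-104 (22 m, value 50) — 26 m left.
SKU-112: take in full, 19 m for value 36 — 7 left.
Fill the last 7 m with part of SKU-157: 7/25 of it earns 10.92.
Total value = 146.92.

146.92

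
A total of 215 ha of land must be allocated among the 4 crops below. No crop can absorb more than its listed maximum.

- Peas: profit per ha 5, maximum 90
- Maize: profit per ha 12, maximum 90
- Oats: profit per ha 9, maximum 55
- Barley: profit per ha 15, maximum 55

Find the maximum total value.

Order the crops by profit per ha: Barley 15 > Maize 12 > Oats 9 > Peas 5.
Give Barley 55 to hit its cap of 55 — 160 left.
Maize: +90 to 90 (cap) — 70 left.
Give Oats 55 to hit its cap of 55 — 15 left.
Only 15 left; Peas takes them to reach 15.
Total = 5×15 + 12×90 + 9×55 + 15×55 = 2475.

2475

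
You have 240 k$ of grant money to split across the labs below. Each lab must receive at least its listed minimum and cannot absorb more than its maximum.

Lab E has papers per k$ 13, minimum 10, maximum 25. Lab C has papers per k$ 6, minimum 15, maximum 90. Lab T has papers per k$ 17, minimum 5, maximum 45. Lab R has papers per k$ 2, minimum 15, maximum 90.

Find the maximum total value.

1790

Meeting every minimum uses 10+15+5+15 = 45 k$, leaving 195.
Order the labs by papers per k$: Lab T 17 > Lab E 13 > Lab C 6 > Lab R 2.
Lab T: +40 to 45 (cap) — 155 left.
Lab E takes 15 more to reach its cap of 25 — 140 left.
Lab C: +75 to 90 (cap) — 65 left.
Lab R: +65 (room for 75) → 80. Pool exhausted.
Total = 13×25 + 6×90 + 17×45 + 2×80 = 1790.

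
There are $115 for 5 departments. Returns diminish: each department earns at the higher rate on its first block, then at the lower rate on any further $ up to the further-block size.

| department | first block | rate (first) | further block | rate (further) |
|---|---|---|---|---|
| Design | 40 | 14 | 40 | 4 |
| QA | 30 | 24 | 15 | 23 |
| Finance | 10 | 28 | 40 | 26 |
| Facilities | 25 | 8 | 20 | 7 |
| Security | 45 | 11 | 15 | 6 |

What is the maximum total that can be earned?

Order all 10 blocks by rate: Finance/T1 28 > Finance/T2 26 > QA/T1 24 > QA/T2 23 > Design/T1 14 > Security/T1 11 > Facilities/T1 8 > Facilities/T2 7 > Security/T2 6 > Design/T2 4.
Fill Finance T1 block (10 at 28) — 105 left.
Finance/T2 (26): +40 — 65 left.
Fill QA T1 block (30 at 24) — 35 left.
QA T2 at 23: fill all 15 — 20 left.
20 remain; put them into Design T1 at 14.
Total = 28×10 + 26×40 + 24×30 + 23×15 + 14×20 = 2665.

2665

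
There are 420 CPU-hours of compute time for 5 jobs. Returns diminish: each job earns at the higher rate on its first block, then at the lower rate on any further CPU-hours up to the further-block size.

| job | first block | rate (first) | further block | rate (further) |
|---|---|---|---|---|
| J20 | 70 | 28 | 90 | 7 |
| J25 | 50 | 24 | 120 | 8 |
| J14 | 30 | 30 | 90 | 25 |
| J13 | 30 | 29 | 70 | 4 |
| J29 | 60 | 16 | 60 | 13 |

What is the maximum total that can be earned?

9160

Rank every tier by rate: J14/T1 30 > J13/T1 29 > J20/T1 28 > J14/T2 25 > J25/T1 24 > J29/T1 16 > J29/T2 13 > J25/T2 8 > J20/T2 7 > J13/T2 4.
J14/T1 (30): +30 ; 390 left.
J13/T1 (29): +30 ; 360 left.
J20/T1 (28): +70 ; 290 left.
Fill J14 T2 block (90 at 25) ; 200 left.
J25/T1 (24): +50 ; 150 left.
Fill J29 T1 block (60 at 16) ; 90 left.
J29/T2 (13): +60 ; 30 left.
J25/T2: +30 of 120 at 8; pool empty.
Total = 30×30 + 29×30 + 28×70 + 25×90 + 24×50 + 16×60 + 13×60 + 8×30 = 9160.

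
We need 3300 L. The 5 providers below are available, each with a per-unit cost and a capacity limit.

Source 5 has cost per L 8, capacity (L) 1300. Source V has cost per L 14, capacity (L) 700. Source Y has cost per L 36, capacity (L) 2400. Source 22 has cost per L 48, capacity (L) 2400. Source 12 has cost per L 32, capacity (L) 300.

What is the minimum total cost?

65800

Fill from the cheapest provider first.
Source 5 at 8: take all 1300 L — 2000 still needed.
Take 700 from Source V at 14 — need 1300 more.
Source 12 (32): use full 300 — 1000 L to go.
Source Y at 36: take 1000 of its 2400 — requirement met.
Source 22: unused.
Cost = 1300×8 + 700×14 + 300×32 + 1000×36 = 65800.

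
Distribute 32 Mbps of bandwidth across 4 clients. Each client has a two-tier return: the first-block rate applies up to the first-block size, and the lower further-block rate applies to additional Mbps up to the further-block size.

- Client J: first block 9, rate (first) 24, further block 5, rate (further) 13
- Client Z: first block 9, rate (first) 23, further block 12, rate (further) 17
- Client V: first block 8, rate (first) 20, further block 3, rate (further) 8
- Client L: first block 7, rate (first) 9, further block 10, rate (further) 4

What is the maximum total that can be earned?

685

Rank every tier by rate: Client J/first 24 > Client Z/first 23 > Client V/first 20 > Client Z/second 17 > Client J/second 13 > Client L/first 9 > Client V/second 8 > Client L/second 4.
Client J first at 24: fill all 9 — 23 left.
Fill Client Z first block (9 at 23) — 14 left.
Fill Client V first block (8 at 20) — 6 left.
6 remain; put them into Client Z second at 17.
Total = 24×9 + 23×9 + 20×8 + 17×6 = 685.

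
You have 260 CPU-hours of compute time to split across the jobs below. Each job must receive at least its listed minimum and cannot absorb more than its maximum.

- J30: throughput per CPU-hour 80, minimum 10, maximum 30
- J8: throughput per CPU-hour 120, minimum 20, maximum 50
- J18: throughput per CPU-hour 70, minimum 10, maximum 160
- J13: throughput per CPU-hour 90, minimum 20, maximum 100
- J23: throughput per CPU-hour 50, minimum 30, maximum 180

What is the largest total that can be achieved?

22400

Meeting every minimum uses 10+20+10+20+30 = 90 CPU-hours, leaving 170.
Order the jobs by throughput per CPU-hour: J8 120 > J13 90 > J30 80 > J18 70 > J23 50.
Give J8 30 more to hit its cap of 50 — 140 left.
J13 takes 80 more to reach its cap of 100 — 60 left.
J30 takes 20 more to reach its cap of 30 — 40 left.
Only 40 left; J18 takes them to reach 50.
Total = 80×30 + 120×50 + 70×50 + 90×100 + 50×30 = 22400.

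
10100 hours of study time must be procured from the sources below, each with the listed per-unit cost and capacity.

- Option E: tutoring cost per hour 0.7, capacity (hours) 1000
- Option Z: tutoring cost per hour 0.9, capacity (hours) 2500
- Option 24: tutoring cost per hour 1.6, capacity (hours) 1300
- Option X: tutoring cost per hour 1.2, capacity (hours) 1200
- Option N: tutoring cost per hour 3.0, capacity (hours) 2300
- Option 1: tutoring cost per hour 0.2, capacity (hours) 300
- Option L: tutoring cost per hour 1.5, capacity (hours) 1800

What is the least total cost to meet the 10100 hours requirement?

15230

Cheapest first:
Take 300 from Option 1 at 0.2 → need 9800 more.
Take 1000 from Option E at 0.7 → need 8800 more.
Option Z (0.9): use full 2500 → 6300 hours to go.
Option X at 1.2: take all 1200 hours → 5100 still needed.
Option L at 1.5: take all 1800 hours → 3300 still needed.
Option 24 at 1.6: take all 1300 hours → 2000 still needed.
Option N (3.0): take the remaining 2000 → done.
Cost = 300×0.2 + 1000×0.7 + 2500×0.9 + 1200×1.2 + 1800×1.5 + 1300×1.6 + 2000×3.0 = 15230.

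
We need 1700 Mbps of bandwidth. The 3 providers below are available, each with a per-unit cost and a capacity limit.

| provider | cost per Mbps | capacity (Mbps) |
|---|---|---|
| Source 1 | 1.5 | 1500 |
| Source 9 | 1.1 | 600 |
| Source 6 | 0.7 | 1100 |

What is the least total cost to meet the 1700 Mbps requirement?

1430

Use providers in increasing cost order.
Source 6 at 0.7: take all 1100 Mbps → 600 still needed.
Source 9 (1.1): use full 600 → 0 Mbps to go.
Source 1: unused.
Cost = 1100×0.7 + 600×1.1 = 1430.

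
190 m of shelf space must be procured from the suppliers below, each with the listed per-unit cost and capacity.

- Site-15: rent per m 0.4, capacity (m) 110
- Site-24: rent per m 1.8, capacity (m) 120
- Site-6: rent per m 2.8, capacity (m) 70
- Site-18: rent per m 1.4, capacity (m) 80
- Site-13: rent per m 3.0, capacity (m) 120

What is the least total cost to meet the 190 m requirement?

Cheapest first:
Site-15 (0.4): use full 110 → 80 m to go.
Site-18 (1.4): use full 80 → 0 m to go.
Site-24, Site-6, Site-13: unused.
Cost = 110×0.4 + 80×1.4 = 156.

156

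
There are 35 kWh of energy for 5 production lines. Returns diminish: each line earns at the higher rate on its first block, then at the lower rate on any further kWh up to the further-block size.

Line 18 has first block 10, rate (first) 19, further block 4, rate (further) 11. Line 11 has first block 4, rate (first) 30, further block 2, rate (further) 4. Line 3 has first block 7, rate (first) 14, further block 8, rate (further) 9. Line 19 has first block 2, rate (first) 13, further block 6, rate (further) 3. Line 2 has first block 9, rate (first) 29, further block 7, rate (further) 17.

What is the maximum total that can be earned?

760

Order all 10 blocks by rate: Line 11/first 30 > Line 2/first 29 > Line 18/first 19 > Line 2/second 17 > Line 3/first 14 > Line 19/first 13 > Line 18/second 11 > Line 3/second 9 > Line 11/second 4 > Line 19/second 3.
Line 11 first at 30: fill all 4 ; 31 left.
Line 2/first (29): +9 ; 22 left.
Line 18 first at 19: fill all 10 ; 12 left.
Line 2 second at 17: fill all 7 ; 5 left.
5 remain; put them into Line 3 first at 14.
Total = 30×4 + 29×9 + 19×10 + 17×7 + 14×5 = 760.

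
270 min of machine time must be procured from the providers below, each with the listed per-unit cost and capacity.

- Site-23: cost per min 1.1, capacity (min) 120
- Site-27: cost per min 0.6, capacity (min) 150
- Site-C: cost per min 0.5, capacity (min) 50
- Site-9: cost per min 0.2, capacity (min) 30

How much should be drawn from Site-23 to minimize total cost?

Use providers in increasing cost order.
Take 30 from Site-9 at 0.2 — need 240 more.
Site-C (0.5): use full 50 — 190 min to go.
Take 150 from Site-27 at 0.6 — need 40 more.
Take 40 from Site-23 at 1.1 to finish.

40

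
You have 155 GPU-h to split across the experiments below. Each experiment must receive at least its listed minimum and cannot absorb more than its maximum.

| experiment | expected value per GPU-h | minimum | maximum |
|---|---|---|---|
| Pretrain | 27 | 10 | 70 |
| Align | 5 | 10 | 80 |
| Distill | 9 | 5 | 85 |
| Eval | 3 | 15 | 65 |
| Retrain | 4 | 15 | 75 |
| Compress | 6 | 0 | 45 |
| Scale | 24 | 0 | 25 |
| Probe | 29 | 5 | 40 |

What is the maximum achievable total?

Meeting every minimum uses 10+10+5+15+15+0+0+5 = 60 GPU-h, leaving 95.
Order the experiments by expected value per GPU-h: Probe 29 > Pretrain 27 > Scale 24 > Distill 9 > Compress 6 > Align 5 > Retrain 4 > Eval 3.
Give Probe 35 more to hit its cap of 40 — 60 left.
Pretrain takes 60 more to reach its cap of 70 — 0 left.
Total = 27×70 + 5×10 + 9×5 + 3×15 + 4×15 + 29×40 = 3250.

3250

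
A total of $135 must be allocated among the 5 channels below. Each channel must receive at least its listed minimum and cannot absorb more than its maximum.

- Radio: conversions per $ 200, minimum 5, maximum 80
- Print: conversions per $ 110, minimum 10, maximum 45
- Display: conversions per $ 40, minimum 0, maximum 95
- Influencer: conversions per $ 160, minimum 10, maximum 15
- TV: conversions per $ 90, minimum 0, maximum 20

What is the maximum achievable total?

Meeting every minimum uses 5+10+0+10+0 = 25 $, leaving 110.
Rank by conversions per $: Radio 200 > Influencer 160 > Print 110 > TV 90 > Display 40.
Give Radio 75 more to hit its cap of 80 ; 35 left.
Influencer: +5 to 15 (cap) ; 30 left.
Print: +30 (room for 35) → 40. Pool exhausted.
Total = 200×80 + 110×40 + 160×15 = 22800.

22800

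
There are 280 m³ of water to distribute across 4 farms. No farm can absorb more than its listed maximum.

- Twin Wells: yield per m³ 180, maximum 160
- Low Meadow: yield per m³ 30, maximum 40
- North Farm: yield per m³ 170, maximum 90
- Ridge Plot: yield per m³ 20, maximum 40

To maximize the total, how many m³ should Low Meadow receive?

30

Highest yield per m³ first: Twin Wells 180 > North Farm 170 > Low Meadow 30 > Ridge Plot 20.
Give Twin Wells 160 to hit its cap of 160 ; 120 left.
North Farm takes 90 to reach its cap of 90 ; 30 left.
Low Meadow has room for 40 but only 30 remain, so it gets 30.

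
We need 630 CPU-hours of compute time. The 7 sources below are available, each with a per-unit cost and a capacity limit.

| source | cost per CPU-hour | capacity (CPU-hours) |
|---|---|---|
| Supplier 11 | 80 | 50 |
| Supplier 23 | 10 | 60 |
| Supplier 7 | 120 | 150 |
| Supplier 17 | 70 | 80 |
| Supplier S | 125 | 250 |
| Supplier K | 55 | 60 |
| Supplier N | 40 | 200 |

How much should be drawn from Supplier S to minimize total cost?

30

Cheapest first:
Take 60 from Supplier 23 at 10 — need 570 more.
Take 200 from Supplier N at 40 — need 370 more.
Take 60 from Supplier K at 55 — need 310 more.
Take 80 from Supplier 17 at 70 — need 230 more.
Supplier 11 at 80: take all 50 CPU-hours — 180 still needed.
Supplier 7 (120): use full 150 — 30 CPU-hours to go.
Take 30 from Supplier S at 125 to finish.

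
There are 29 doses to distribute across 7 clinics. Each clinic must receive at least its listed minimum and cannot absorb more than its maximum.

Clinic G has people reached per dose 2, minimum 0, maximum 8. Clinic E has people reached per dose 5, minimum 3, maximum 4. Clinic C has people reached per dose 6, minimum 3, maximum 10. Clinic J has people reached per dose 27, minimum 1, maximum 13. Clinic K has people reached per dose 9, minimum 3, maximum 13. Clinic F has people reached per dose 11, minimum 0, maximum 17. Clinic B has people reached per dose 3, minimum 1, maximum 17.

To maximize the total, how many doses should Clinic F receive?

6

Meeting every minimum uses 0+3+3+1+3+0+1 = 11 doses, leaving 18.
Order the clinics by people reached per dose: Clinic J 27 > Clinic F 11 > Clinic K 9 > Clinic C 6 > Clinic E 5 > Clinic B 3 > Clinic G 2.
Give Clinic J 12 more to hit its cap of 13 — 6 left.
Clinic F has room for 17 more but only 6 remain, so it gets 6.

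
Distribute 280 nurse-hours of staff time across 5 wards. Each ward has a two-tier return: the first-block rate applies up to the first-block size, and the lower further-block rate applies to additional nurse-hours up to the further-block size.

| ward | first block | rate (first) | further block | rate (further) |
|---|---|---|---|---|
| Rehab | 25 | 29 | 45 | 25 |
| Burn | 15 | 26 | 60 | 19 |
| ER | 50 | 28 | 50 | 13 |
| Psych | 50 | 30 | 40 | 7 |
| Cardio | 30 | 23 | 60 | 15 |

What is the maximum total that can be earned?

7045

Treat each block as its own option and order by rate: Psych/tier1 30 > Rehab/tier1 29 > ER/tier1 28 > Burn/tier1 26 > Rehab/tier2 25 > Cardio/tier1 23 > Burn/tier2 19 > Cardio/tier2 15 > ER/tier2 13 > Psych/tier2 7.
Psych/tier1 (30): +50 — 230 left.
Rehab tier1 at 29: fill all 25 — 205 left.
ER/tier1 (28): +50 — 155 left.
Fill Burn tier1 block (15 at 26) — 140 left.
Fill Rehab tier2 block (45 at 25) — 95 left.
Cardio tier1 at 23: fill all 30 — 65 left.
Burn/tier2 (19): +60 — 5 left.
5 remain; put them into Cardio tier2 at 15.
Total = 30×50 + 29×25 + 28×50 + 26×15 + 25×45 + 23×30 + 19×60 + 15×5 = 7045.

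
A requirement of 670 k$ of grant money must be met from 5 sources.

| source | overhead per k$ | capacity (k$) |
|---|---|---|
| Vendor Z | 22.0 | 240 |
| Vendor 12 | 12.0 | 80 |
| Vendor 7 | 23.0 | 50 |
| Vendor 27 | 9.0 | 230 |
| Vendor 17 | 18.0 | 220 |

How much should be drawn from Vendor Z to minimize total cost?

Fill from the cheapest source first.
Vendor 27 at 9.0: take all 230 k$ — 440 still needed.
Vendor 12 at 12.0: take all 80 k$ — 360 still needed.
Vendor 17 at 18.0: take all 220 k$ — 140 still needed.
Take 140 from Vendor Z at 22.0 to finish.
Vendor 7: unused.

140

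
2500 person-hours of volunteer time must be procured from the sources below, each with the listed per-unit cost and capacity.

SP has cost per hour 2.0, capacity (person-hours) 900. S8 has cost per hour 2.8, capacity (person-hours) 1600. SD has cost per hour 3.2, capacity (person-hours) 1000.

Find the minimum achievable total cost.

6280

Cheapest first:
SP at 2.0: take all 900 person-hours — 1600 still needed.
S8 at 2.8: take all 1600 person-hours — 0 still needed.
SD: unused.
Cost = 900×2.0 + 1600×2.8 = 6280.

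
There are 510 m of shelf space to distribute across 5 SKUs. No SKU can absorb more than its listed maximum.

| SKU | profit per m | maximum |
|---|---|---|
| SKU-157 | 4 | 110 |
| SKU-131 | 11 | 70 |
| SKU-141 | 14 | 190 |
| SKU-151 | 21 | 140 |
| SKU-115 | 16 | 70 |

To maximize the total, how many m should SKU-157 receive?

Order the SKUs by profit per m: SKU-151 21 > SKU-115 16 > SKU-141 14 > SKU-131 11 > SKU-157 4.
SKU-151 takes 140 to reach its cap of 140 ; 370 left.
SKU-115: +70 to 70 (cap) ; 300 left.
SKU-141 takes 190 to reach its cap of 190 ; 110 left.
Give SKU-131 70 to hit its cap of 70 ; 40 left.
Only 40 left; SKU-157 takes them to reach 40.

40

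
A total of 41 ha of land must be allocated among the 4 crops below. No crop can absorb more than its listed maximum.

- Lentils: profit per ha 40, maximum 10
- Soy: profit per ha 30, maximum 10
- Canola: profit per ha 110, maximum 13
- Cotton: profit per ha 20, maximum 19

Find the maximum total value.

2290

Rank by profit per ha: Canola 110 > Lentils 40 > Soy 30 > Cotton 20.
Canola takes 13 to reach its cap of 13 → 28 left.
Lentils takes 10 to reach its cap of 10 → 18 left.
Soy: +10 to 10 (cap) → 8 left.
Cotton: +8 (room for 19) → 8. Pool exhausted.
Total = 40×10 + 30×10 + 110×13 + 20×8 = 2290.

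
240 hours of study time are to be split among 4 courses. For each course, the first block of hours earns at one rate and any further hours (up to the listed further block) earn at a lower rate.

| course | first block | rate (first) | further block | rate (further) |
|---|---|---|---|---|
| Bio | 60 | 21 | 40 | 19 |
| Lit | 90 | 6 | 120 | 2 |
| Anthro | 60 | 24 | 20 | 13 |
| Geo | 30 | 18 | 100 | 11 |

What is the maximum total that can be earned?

4590

Rank every tier by rate: Anthro/first 24 > Bio/first 21 > Bio/second 19 > Geo/first 18 > Anthro/second 13 > Geo/second 11 > Lit/first 6 > Lit/second 2.
Anthro/first (24): +60 — 180 left.
Fill Bio first block (60 at 21) — 120 left.
Bio/second (19): +40 — 80 left.
Geo/first (18): +30 — 50 left.
Anthro second at 13: fill all 20 — 30 left.
Geo/second: +30 of 100 at 11; pool empty.
Total = 24×60 + 21×60 + 19×40 + 18×30 + 13×20 + 11×30 = 4590.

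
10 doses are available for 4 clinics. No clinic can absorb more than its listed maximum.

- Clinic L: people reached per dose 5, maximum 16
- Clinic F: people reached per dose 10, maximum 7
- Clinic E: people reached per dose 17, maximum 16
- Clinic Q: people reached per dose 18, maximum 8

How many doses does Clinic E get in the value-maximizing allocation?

Rank by people reached per dose: Clinic Q 18 > Clinic E 17 > Clinic F 10 > Clinic L 5.
Give Clinic Q 8 to hit its cap of 8 → 2 left.
Clinic E: +2 (room for 16) → 2. Pool exhausted.

2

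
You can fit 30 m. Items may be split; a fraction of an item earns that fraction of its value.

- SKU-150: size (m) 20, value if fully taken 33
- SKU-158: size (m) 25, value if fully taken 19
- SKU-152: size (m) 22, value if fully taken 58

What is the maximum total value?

71.2

Rank by value-to-size ratio: SKU-152 58/22≈2.64, SKU-150 33/20≈1.65, SKU-158 19/25≈0.76.
SKU-152: take in full, 22 m for value 58 → 8 left.
Fill the last 8 m with part of SKU-150: 8/20 of it earns 13.2.
Total value = 71.2.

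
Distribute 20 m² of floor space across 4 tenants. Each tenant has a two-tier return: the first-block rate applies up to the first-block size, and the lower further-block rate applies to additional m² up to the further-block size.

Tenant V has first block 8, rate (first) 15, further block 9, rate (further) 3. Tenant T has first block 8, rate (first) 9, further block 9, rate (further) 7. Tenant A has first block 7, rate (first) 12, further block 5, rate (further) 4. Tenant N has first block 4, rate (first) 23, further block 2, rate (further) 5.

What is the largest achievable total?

Rank every tier by rate: Tenant N/tier1 23 > Tenant V/tier1 15 > Tenant A/tier1 12 > Tenant T/tier1 9 > Tenant T/tier2 7 > Tenant N/tier2 5 > Tenant A/tier2 4 > Tenant V/tier2 3.
Fill Tenant N tier1 block (4 at 23) — 16 left.
Tenant V tier1 at 15: fill all 8 — 8 left.
Tenant A/tier1 (12): +7 — 1 left.
Tenant T/tier1: +1 of 8 at 9; pool empty.
Total = 23×4 + 15×8 + 12×7 + 9×1 = 305.

305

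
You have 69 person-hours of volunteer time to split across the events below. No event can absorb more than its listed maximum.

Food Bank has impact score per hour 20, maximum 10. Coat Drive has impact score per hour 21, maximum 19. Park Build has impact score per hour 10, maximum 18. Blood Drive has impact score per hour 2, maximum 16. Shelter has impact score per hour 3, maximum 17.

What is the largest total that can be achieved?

840

Highest impact score per hour first: Coat Drive 21 > Food Bank 20 > Park Build 10 > Shelter 3 > Blood Drive 2.
Give Coat Drive 19 to hit its cap of 19 ; 50 left.
Food Bank: +10 to 10 (cap) ; 40 left.
Park Build: +18 to 18 (cap) ; 22 left.
Give Shelter 17 to hit its cap of 17 ; 5 left.
Blood Drive has room for 16 but only 5 remain, so it gets 5.
Total = 20×10 + 21×19 + 10×18 + 2×5 + 3×17 = 840.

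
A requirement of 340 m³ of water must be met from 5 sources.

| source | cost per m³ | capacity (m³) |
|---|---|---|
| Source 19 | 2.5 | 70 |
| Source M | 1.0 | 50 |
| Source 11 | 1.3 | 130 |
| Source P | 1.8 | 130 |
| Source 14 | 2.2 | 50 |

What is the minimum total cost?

Cheapest first:
Take 50 from Source M at 1.0 ; need 290 more.
Take 130 from Source 11 at 1.3 ; need 160 more.
Source P at 1.8: take all 130 m³ ; 30 still needed.
Source 14 (2.2): take the remaining 30 ; done.
Source 19: unused.
Cost = 50×1.0 + 130×1.3 + 130×1.8 + 30×2.2 = 519.

519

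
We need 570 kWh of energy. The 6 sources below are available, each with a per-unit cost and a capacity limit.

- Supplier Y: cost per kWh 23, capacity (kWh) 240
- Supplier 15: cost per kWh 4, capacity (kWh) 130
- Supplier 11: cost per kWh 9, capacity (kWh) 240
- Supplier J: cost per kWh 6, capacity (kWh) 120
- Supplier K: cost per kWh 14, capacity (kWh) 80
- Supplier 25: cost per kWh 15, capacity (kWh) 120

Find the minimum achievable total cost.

4520

Fill from the cheapest source first.
Supplier 15 at 4: take all 130 kWh ; 440 still needed.
Supplier J (6): use full 120 ; 320 kWh to go.
Supplier 11 (9): use full 240 ; 80 kWh to go.
Supplier K at 14: take all 80 kWh ; 0 still needed.
Supplier 25, Supplier Y: unused.
Cost = 130×4 + 120×6 + 240×9 + 80×14 = 4520.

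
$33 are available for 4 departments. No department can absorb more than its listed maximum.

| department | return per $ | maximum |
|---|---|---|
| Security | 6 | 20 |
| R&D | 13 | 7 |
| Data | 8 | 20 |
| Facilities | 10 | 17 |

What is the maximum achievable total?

333

Rank by return per $: R&D 13 > Facilities 10 > Data 8 > Security 6.
Give R&D 7 to hit its cap of 7 ; 26 left.
Facilities takes 17 to reach its cap of 17 ; 9 left.
Data has room for 20 but only 9 remain, so it gets 9.
Total = 13×7 + 8×9 + 10×17 = 333.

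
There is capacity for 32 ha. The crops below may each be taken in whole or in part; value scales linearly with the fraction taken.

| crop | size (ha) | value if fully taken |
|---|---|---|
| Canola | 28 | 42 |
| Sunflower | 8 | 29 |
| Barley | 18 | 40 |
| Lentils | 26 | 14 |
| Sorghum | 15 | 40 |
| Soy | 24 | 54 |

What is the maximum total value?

Best value per unit of size first: Sunflower 29/8≈3.62, Sorghum 40/15≈2.67, Soy 54/24≈2.25, Barley 40/18≈2.22, Canola 42/28≈1.5, Lentils 14/26≈0.538.
Take all of Sunflower (8 ha, value 29) → 24 ha left.
Sorghum: take in full, 15 ha for value 40 → 9 left.
Only 9 ha remain; take 9/24 of Soy for value 54×9/24 = 20.25.
Total value = 89.25.

89.25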